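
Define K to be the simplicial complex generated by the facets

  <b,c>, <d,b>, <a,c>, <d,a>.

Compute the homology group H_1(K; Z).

We work with the vertex ordering a < b < c < d. The simplices of K, each written with vertices in increasing order, are:

  0-simplices (4): a, b, c, d
  1-simplices (4): ac, ad, bc, bd

giving chain groups C_0 ≅ Z^4, C_1 ≅ Z^4.

∂_1: C_1 → C_0 maps an edge to its endpoints' difference, ∂[p,q] = q − p.
The 4×4 boundary matrix has rank 3 and Smith normal form diag(1,1,1).

Computing H_k = (kernel of ∂_k) / (image of ∂_{k+1}):

  H_1: rank ker ∂_1 − rank ∂_2 = (4 − 3) − 0 = 1, and there is no ∂_2, so H_1 = Z.

H_1 ≅ Z.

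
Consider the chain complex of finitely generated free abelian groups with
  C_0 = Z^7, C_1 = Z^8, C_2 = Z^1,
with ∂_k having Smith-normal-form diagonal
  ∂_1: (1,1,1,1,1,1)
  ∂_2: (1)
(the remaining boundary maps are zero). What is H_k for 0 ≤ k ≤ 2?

H_0: b_0 = 7 − 0 − 6 = 1; torsion from ∂_1 factors > 1: none. So H_0 = Z.
H_1: b_1 = 8 − 6 − 1 = 1; torsion from ∂_2 factors > 1: none. So H_1 = Z.
H_2: b_2 = 1 − 1 − 0 = 0; torsion from ∂_3 factors > 1: none. So H_2 = 0.

H_0 = Z,  H_1 = Z,  H_2 = 0.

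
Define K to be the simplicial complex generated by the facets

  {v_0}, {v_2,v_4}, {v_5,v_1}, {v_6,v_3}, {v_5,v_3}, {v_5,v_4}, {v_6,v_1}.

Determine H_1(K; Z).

H_1 = Z.

We work with the vertex ordering v_0 < v_1 < v_2 < v_3 < v_4 < v_5 < v_6. The simplices of K, each written with vertices in increasing order, are:

  0-simplices (7): [v_0], [v_1], [v_2], [v_3], [v_4], [v_5], [v_6]
  1-simplices (6): [v_1,v_5], [v_1,v_6], [v_2,v_4], [v_3,v_5], [v_3,v_6], [v_4,v_5]

giving chain groups C_0 ≅ Z^7, C_1 ≅ Z^6.

∂_1: C_1 → C_0 is given by ∂[p,q] = [q] − [p]. For instance
  ∂[v_1,v_6] = [v_6] − [v_1].
The resulting 7×6 matrix has rank 5, and its Smith normal form has invariant factors (1,1,1,1,1).

Now H_k = ker ∂_k / im ∂_{k+1}, so:

  H_1: rank ker ∂_1 − rank ∂_2 = (6 − 5) − 0 = 1, and there is no ∂_2, so H_1 = Z.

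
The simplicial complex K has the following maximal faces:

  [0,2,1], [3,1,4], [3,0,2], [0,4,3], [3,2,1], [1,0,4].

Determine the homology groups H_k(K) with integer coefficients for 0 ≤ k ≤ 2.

Fix the vertex order 0 < 1 < 2 < 3 < 4 and write every simplex with vertices in increasing order. Then dim K = 2 and the simplices of K are:

  0-simplices (5): [0], [1], [2], [3], [4]
  1-simplices (9): [0,1], [0,2], [0,3], [0,4], [1,2], [1,3], [1,4], [2,3], [3,4]
  2-simplices (6): [0,1,2], [0,1,4], [0,2,3], [0,3,4], [1,2,3], [1,3,4]

Hence C_0 ≅ Z^5, C_1 ≅ Z^9, C_2 ≅ Z^6.

The boundary map ∂_1: C_1 → C_0 is given by ∂[p,q] = [q] − [p].
The resulting 5×9 matrix has rank 4, and its Smith normal form has invariant factors (1,1,1,1).

The boundary map ∂_2: C_2 → C_1 acts by ∂[p,q,r] = [q,r] − [p,r] + [p,q]. For instance
  ∂[0,2,3] = [2,3] − [0,3] + [0,2],
  ∂[0,3,4] = [3,4] − [0,4] + [0,3].
The resulting 9×6 matrix has rank 5, and its Smith normal form has invariant factors (1,1,1,1,1).

Now H_k = ker ∂_k / im ∂_{k+1}, so:

  H_0: rank C_0 − rank ∂_1 = 5 − 4 = 1, and the invariant factors of ∂_1 are all 1, so H_0 = Z.
  H_1: rank ker ∂_1 − rank ∂_2 = (9 − 4) − 5 = 0, and the invariant factors of ∂_2 are all 1, so H_1 = 0.
  H_2: rank ker ∂_2 − rank ∂_3 = (6 − 5) − 0 = 1, and there is no ∂_3, so H_2 = Z.

(K is a triangulation of the 2-sphere S^2.)

H_0 ≅ Z,  H_1 = 0,  H_2 ≅ Z.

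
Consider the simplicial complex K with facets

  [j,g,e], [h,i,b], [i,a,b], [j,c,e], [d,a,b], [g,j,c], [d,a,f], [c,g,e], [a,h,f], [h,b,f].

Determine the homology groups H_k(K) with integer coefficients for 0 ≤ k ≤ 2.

H_0 ≅ Z^2,  H_1 ≅ Z,  H_2 ≅ Z.

K has 10 vertices, 18 edges, 10 triangles.
rank ∂_0 = 0, rank ∂_1 = 8 ⇒ b_0 = 10 − 0 − 8 = 2; all invariant factors of ∂_1 are 1 so no torsion. So H_0 ≅ Z^2.
rank ∂_1 = 8, rank ∂_2 = 9 ⇒ b_1 = 18 − 8 − 9 = 1; all invariant factors of ∂_2 are 1 so no torsion. So H_1 ≅ Z.
rank ∂_2 = 9, rank ∂_3 = 0 ⇒ b_2 = 10 − 9 − 0 = 1. So H_2 ≅ Z.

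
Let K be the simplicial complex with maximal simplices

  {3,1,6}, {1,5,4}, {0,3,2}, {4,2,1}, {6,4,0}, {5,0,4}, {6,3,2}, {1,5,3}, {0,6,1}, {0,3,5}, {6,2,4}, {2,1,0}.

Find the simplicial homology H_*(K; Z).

Fix the vertex order 0 < 1 < 2 < 3 < 4 < 5 < 6 and write every simplex with vertices in increasing order. Then dim K = 2 and the simplices of K are:

  0-simplices (7): [0], [1], [2], [3], [4], [5], [6]
  1-simplices (18): [0,1], [0,2], [0,3], [0,4], [0,5], [0,6], [1,2], [1,3], [1,4], [1,5], [1,6], [2,3], [2,4], [2,6], [3,5], [3,6], [4,5], [4,6]
  2-simplices (12): [0,1,2], [0,1,6], [0,2,3], [0,3,5], [0,4,5], [0,4,6], [1,2,4], [1,3,5], [1,3,6], [1,4,5], [2,3,6], [2,4,6]

giving chain groups C_0 ≅ Z^7, C_1 ≅ Z^18, C_2 ≅ Z^12.

Boundary ∂_1: C_1 → C_0 sends each edge [p,q] (with p < q) to q − p. For instance
  ∂[4,5] = [5] − [4].
As a 7×18 matrix over Z this has rank 6, with invariant factors (1,1,1,1,1,1).

Boundary ∂_2: C_2 → C_1 maps a triangle to the signed sum of its edges. For instance
  ∂[0,4,5] = [4,5] − [0,5] + [0,4],
  ∂[2,4,6] = [4,6] − [2,6] + [2,4].
This gives a 18×12 integer matrix of rank 12; reducing to Smith normal form yields diagonal entries (1,1,1,1,1,1,1,1,1,1,1,2).

Reading off H_k = ker ∂_k / im ∂_{k+1}:

  H_0: rank C_0 − rank ∂_1 = 7 − 6 = 1, and the invariant factors of ∂_1 are all 1, so H_0 ≅ Z.
  H_1: rank ker ∂_1 − rank ∂_2 = (18 − 6) − 12 = 0, and ∂_2 has invariant factor 2 > 1, so H_1 ≅ Z/2Z.
  H_2: rank ker ∂_2 − rank ∂_3 = (12 − 12) − 0 = 0, and there is no ∂_3, so H_2 ≅ 0.

As a check, the Euler characteristic is 7 − 18 + 12 = 1, which agrees with 1 − 0 + 0 = 1.
(K is a triangulation of the real projective plane RP^2.)

H_0 = Z,  H_1 = Z/2Z,  H_2 = 0.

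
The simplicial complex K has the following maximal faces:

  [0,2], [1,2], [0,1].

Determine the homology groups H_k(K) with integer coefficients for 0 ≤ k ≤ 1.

H_0 ≅ Z,  H_1 ≅ Z.

Order the vertices as 0 < 1 < 2. Listing each simplex with vertices in this order, K has dimension 1 with simplices:

  0-simplices (3): [0], [1], [2]
  1-simplices (3): [0,1], [0,2], [1,2]

giving chain groups C_0 ≅ Z^3, C_1 ≅ Z^3.

∂_1: C_1 → C_0 sends each edge [p,q] (with p < q) to q − p.
This gives a 3×3 integer matrix of rank 2; reducing to Smith normal form yields diagonal entries (1,1).

Now H_k = ker ∂_k / im ∂_{k+1}, so:

  H_0: rank C_0 − rank ∂_1 = 3 − 2 = 1, and the invariant factors of ∂_1 are all 1, so H_0 ≅ Z.
  H_1: rank ker ∂_1 − rank ∂_2 = (3 − 2) − 0 = 1, and there is no ∂_2, so H_1 ≅ Z.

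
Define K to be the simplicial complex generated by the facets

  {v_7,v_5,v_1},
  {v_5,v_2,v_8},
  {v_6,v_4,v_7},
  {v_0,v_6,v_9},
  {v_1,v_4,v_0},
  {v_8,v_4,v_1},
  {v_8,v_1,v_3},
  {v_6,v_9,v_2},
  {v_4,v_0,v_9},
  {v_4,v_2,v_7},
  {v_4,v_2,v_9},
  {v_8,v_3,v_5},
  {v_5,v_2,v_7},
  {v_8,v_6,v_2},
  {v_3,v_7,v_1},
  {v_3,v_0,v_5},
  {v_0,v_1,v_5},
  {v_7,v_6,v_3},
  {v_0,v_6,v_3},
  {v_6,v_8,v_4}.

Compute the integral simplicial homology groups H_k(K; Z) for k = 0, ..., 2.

K has 10 vertices, 30 edges, 20 triangles.
rank ∂_0 = 0, rank ∂_1 = 9 ⇒ b_0 = 10 − 0 − 9 = 1; all invariant factors of ∂_1 are 1 so no torsion. So H_0 = Z.
rank ∂_1 = 9, rank ∂_2 = 20 ⇒ b_1 = 30 − 9 − 20 = 1; ∂_2 has invariant factor(s) [2] giving torsion. So H_1 = Z × Z/2.
rank ∂_2 = 20, rank ∂_3 = 0 ⇒ b_2 = 20 − 20 − 0 = 0. So H_2 = 0.

H_0 = Z,  H_1 = Z × Z/2,  H_2 = 0.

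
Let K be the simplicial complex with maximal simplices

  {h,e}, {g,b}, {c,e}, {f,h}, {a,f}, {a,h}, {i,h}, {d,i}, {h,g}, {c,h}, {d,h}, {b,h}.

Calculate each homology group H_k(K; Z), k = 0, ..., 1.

Fix the vertex order a < b < c < d < e < f < g < h < i and write every simplex with vertices in increasing order. Then dim K = 1 and the simplices of K are:

  0-simplices (9): a, b, c, d, e, f, g, h, i
  1-simplices (12): af, ah, bg, bh, ce, ch, dh, di, eh, fh, gh, hi

giving chain groups C_0 ≅ Z^9, C_1 ≅ Z^12.

The boundary map ∂_1: C_1 → C_0 is given by ∂[p,q] = [q] − [p].
The 9×12 boundary matrix has rank 8 and Smith normal form diag(1,1,1,1,1,1,1,1).

From H_k ≅ ker(∂_k) / im(∂_{k+1}) we obtain:

  H_0: rank C_0 − rank ∂_1 = 9 − 8 = 1, and the invariant factors of ∂_1 are all 1, so H_0 ≅ Z.
  H_1: rank ker ∂_1 − rank ∂_2 = (12 − 8) − 0 = 4, and there is no ∂_2, so H_1 ≅ Z^4.

As a check, the Euler characteristic is 9 − 12 = -3, which agrees with 1 − 4 = -3.

H_0 = Z,  H_1 = Z^4.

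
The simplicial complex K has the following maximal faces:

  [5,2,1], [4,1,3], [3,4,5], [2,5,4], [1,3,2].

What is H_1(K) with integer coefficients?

H_1 = Z.

Take the total order 1 < 2 < 3 < 4 < 5 on the vertex set. Then K (dimension 2) consists of the simplices:

  0-simplices (5): [1], [2], [3], [4], [5]
  1-simplices (10): [1,2], [1,3], [1,4], [1,5], [2,3], [2,4], [2,5], [3,4], [3,5], [4,5]
  2-simplices (5): [1,2,3], [1,2,5], [1,3,4], [2,4,5], [3,4,5]

so the chain groups are C_0 ≅ Z^5, C_1 ≅ Z^10, C_2 ≅ Z^5.

The boundary map ∂_1: C_1 → C_0 is given by ∂[p,q] = [q] − [p]. For instance
  ∂[2,4] = [4] − [2].
The 5×10 boundary matrix has rank 4 and Smith normal form diag(1,1,1,1).

Boundary ∂_2: C_2 → C_1 sends each 2-simplex [p,q,r] to [q,r] − [p,r] + [p,q]. For instance
  ∂[1,2,3] = [2,3] − [1,3] + [1,2],
  ∂[2,4,5] = [4,5] − [2,5] + [2,4].
As a 10×5 matrix over Z this has rank 5, with invariant factors (1,1,1,1,1).

From H_k ≅ ker(∂_k) / im(∂_{k+1}) we obtain:

  H_1: rank ker ∂_1 − rank ∂_2 = (10 − 4) − 5 = 1, and the invariant factors of ∂_2 are all 1, so H_1 = Z.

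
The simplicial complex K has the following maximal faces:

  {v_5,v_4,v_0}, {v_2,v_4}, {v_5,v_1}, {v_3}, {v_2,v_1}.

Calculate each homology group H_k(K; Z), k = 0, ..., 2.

We work with the vertex ordering v_0 < v_1 < v_2 < v_3 < v_4 < v_5. The simplices of K, each written with vertices in increasing order, are:

  0-simplices (6): [v_0], [v_1], [v_2], [v_3], [v_4], [v_5]
  1-simplices (6): [v_0,v_4], [v_0,v_5], [v_1,v_2], [v_1,v_5], [v_2,v_4], [v_4,v_5]
  2-simplices (1): [v_0,v_4,v_5]

Hence C_0 ≅ Z^6, C_1 ≅ Z^6, C_2 ≅ Z^1.

Boundary ∂_1: C_1 → C_0 maps an edge to its endpoints' difference, ∂[p,q] = q − p. For instance
  ∂[v_0,v_5] = [v_5] − [v_0].
This gives a 6×6 integer matrix of rank 4; reducing to Smith normal form yields diagonal entries (1,1,1,1).

The boundary map ∂_2: C_2 → C_1 maps a triangle to the signed sum of its edges. For instance
  ∂[v_0,v_4,v_5] = [v_4,v_5] − [v_0,v_5] + [v_0,v_4].
The resulting 6×1 matrix has rank 1, and its Smith normal form has invariant factors (1).

Reading off H_k = ker ∂_k / im ∂_{k+1}:

  H_0: rank C_0 − rank ∂_1 = 6 − 4 = 2, and the invariant factors of ∂_1 are all 1, so H_0 = Z^2.
  H_1: rank ker ∂_1 − rank ∂_2 = (6 − 4) − 1 = 1, and the invariant factors of ∂_2 are all 1, so H_1 = Z.
  H_2: rank ker ∂_2 − rank ∂_3 = (1 − 1) − 0 = 0, and there is no ∂_3, so H_2 = 0.

As a check, the Euler characteristic is 6 − 6 + 1 = 1, which agrees with 2 − 1 + 0 = 1.

H_0 = Z^2,  H_1 = Z,  H_2 = 0.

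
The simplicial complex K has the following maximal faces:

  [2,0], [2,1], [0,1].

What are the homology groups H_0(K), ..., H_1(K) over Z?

We work with the vertex ordering 0 < 1 < 2. The simplices of K, each written with vertices in increasing order, are:

  0-simplices (3): [0], [1], [2]
  1-simplices (3): [0,1], [0,2], [1,2]

giving chain groups C_0 ≅ Z^3, C_1 ≅ Z^3.

The boundary map ∂_1: C_1 → C_0 maps an edge to its endpoints' difference, ∂[p,q] = q − p.
The resulting 3×3 matrix has rank 2, and its Smith normal form has invariant factors (1,1).

Reading off H_k = ker ∂_k / im ∂_{k+1}:

  H_0: rank C_0 − rank ∂_1 = 3 − 2 = 1, and the invariant factors of ∂_1 are all 1, so H_0 = Z.
  H_1: rank ker ∂_1 − rank ∂_2 = (3 − 2) − 0 = 1, and there is no ∂_2, so H_1 = Z.

H_0 ≅ Z,  H_1 ≅ Z.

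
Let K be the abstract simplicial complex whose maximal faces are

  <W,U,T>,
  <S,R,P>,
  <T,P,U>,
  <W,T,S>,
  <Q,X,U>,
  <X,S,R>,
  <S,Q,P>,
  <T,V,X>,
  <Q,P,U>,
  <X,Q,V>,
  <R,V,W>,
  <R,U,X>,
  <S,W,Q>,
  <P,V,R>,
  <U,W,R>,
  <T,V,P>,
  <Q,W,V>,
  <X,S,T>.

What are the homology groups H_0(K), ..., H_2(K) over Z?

Order the vertices as P < Q < R < S < T < U < V < W < X. Listing each simplex with vertices in this order, K has dimension 2 with simplices:

  0-simplices (9): P, Q, R, S, T, U, V, W, X
  1-simplices (27): PQ, PR, PS, PT, PU, PV, QS, QU, QV, QW, QX, RS, RU, RV, RW, RX, ST, SW, SX, TU, TV, TW, TX, UW, UX, VW, VX
  2-simplices (18): PQS, PQU, PRS, PRV, PTU, PTV, QSW, QUX, QVW, QVX, RSX, RUW, RUX, RVW, STW, STX, TUW, TVX

Hence C_0 ≅ Z^9, C_1 ≅ Z^27, C_2 ≅ Z^18.

∂_1: C_1 → C_0 maps an edge to its endpoints' difference, ∂[p,q] = q − p.
The resulting 9×27 matrix has rank 8, and its Smith normal form has invariant factors (1,1,1,1,1,1,1,1).

The boundary map ∂_2: C_2 → C_1 acts by ∂[p,q,r] = [q,r] − [p,r] + [p,q]. For instance
  ∂RSX = SX − RX + RS,
  ∂QSW = SW − QW + QS.
The resulting 27×18 matrix has rank 17, and its Smith normal form has invariant factors (1,1,1,1,1,1,1,1,1,1,1,1,1,1,1,1,1).

From H_k ≅ ker(∂_k) / im(∂_{k+1}) we obtain:

  H_0: rank C_0 − rank ∂_1 = 9 − 8 = 1, and the invariant factors of ∂_1 are all 1, so H_0 = Z.
  H_1: rank ker ∂_1 − rank ∂_2 = (27 − 8) − 17 = 2, and the invariant factors of ∂_2 are all 1, so H_1 = Z^2.
  H_2: rank ker ∂_2 − rank ∂_3 = (18 − 17) − 0 = 1, and there is no ∂_3, so H_2 = Z.

(K is a triangulation of the torus T^2.)

H_0 = Z,  H_1 = Z^2,  H_2 = Z.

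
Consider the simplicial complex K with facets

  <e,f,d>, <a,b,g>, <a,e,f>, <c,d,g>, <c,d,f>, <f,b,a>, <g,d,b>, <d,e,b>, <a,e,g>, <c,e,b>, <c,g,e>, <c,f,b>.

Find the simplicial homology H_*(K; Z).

H_0 ≅ Z,  H_1 ≅ Z/2,  H_2 = 0.

K has 7 vertices, 18 edges, 12 triangles.
rank ∂_0 = 0, rank ∂_1 = 6 ⇒ b_0 = 7 − 0 − 6 = 1; all invariant factors of ∂_1 are 1 so no torsion. So H_0 ≅ Z.
rank ∂_1 = 6, rank ∂_2 = 12 ⇒ b_1 = 18 − 6 − 12 = 0; ∂_2 has invariant factor(s) [2] giving torsion. So H_1 ≅ Z/2.
rank ∂_2 = 12, rank ∂_3 = 0 ⇒ b_2 = 12 − 12 − 0 = 0. So H_2 ≅ 0.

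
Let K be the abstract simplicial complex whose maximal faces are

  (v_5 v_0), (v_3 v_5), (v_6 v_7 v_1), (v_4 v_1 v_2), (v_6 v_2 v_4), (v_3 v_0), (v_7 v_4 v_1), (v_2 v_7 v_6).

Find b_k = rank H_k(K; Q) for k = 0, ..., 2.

b_0 = 2, b_1 = 2, b_2 = 0.

We work with the vertex ordering v_0 < v_1 < v_2 < v_3 < v_4 < v_5 < v_6 < v_7. The simplices of K, each written with vertices in increasing order, are:

  0-simplices (8): [v_0], [v_1], [v_2], [v_3], [v_4], [v_5], [v_6], [v_7]
  1-simplices (13): [v_0,v_3], [v_0,v_5], [v_1,v_2], [v_1,v_4], [v_1,v_6], [v_1,v_7], [v_2,v_4], [v_2,v_6], [v_2,v_7], [v_3,v_5], [v_4,v_6], [v_4,v_7], [v_6,v_7]
  2-simplices (5): [v_1,v_2,v_4], [v_1,v_4,v_7], [v_1,v_6,v_7], [v_2,v_4,v_6], [v_2,v_6,v_7]

so the chain groups are C_0 ≅ Z^8, C_1 ≅ Z^13, C_2 ≅ Z^5.

∂_1: C_1 → C_0 sends each edge [p,q] (with p < q) to q − p. For instance
  ∂[v_4,v_6] = [v_6] − [v_4].
This gives a 8×13 integer matrix of rank 6; reducing to Smith normal form yields diagonal entries (1,1,1,1,1,1).

The boundary map ∂_2: C_2 → C_1 sends each 2-simplex [p,q,r] to [q,r] − [p,r] + [p,q]. For instance
  ∂[v_1,v_4,v_7] = [v_4,v_7] − [v_1,v_7] + [v_1,v_4],
  ∂[v_2,v_6,v_7] = [v_6,v_7] − [v_2,v_7] + [v_2,v_6].
This gives a 13×5 integer matrix of rank 5; reducing to Smith normal form yields diagonal entries (1,1,1,1,1).

Now H_k = ker ∂_k / im ∂_{k+1}, so:

  H_0: rank C_0 − rank ∂_1 = 8 − 6 = 2, and the invariant factors of ∂_1 are all 1, so H_0 ≅ Z^2.
  H_1: rank ker ∂_1 − rank ∂_2 = (13 − 6) − 5 = 2, and the invariant factors of ∂_2 are all 1, so H_1 ≅ Z^2.
  H_2: rank ker ∂_2 − rank ∂_3 = (5 − 5) − 0 = 0, and there is no ∂_3, so H_2 ≅ 0.

As a check, the Euler characteristic is 8 − 13 + 5 = 0, which agrees with 2 − 2 + 0 = 0.

Hence the Betti numbers are b_0 = 2, b_1 = 2, b_2 = 0.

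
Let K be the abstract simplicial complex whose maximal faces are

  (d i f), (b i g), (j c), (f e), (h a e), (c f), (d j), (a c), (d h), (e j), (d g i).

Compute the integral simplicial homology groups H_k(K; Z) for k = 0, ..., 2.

We work with the vertex ordering a < b < c < d < e < f < g < h < i < j. The simplices of K, each written with vertices in increasing order, are:

  0-simplices (10): a, b, c, d, e, f, g, h, i, j
  1-simplices (17): ac, ae, ah, bg, bi, cf, cj, df, dg, dh, di, dj, ef, eh, ej, fi, gi
  2-simplices (4): aeh, bgi, dfi, dgi

so the chain groups are C_0 ≅ Z^10, C_1 ≅ Z^17, C_2 ≅ Z^4.

∂_1: C_1 → C_0 is given by ∂[p,q] = [q] − [p]. For instance
  ∂ej = j − e.
This gives a 10×17 integer matrix of rank 9; reducing to Smith normal form yields diagonal entries (1,1,1,1,1,1,1,1,1).

The boundary map ∂_2: C_2 → C_1 acts by ∂[p,q,r] = [q,r] − [p,r] + [p,q]. For instance
  ∂aeh = eh − ah + ae,
  ∂bgi = gi − bi + bg.
As a 17×4 matrix over Z this has rank 4, with invariant factors (1,1,1,1).

Reading off H_k = ker ∂_k / im ∂_{k+1}:

  H_0: rank C_0 − rank ∂_1 = 10 − 9 = 1, and the invariant factors of ∂_1 are all 1, so H_0 = Z.
  H_1: rank ker ∂_1 − rank ∂_2 = (17 − 9) − 4 = 4, and the invariant factors of ∂_2 are all 1, so H_1 = Z^4.
  H_2: rank ker ∂_2 − rank ∂_3 = (4 − 4) − 0 = 0, and there is no ∂_3, so H_2 = 0.

H_0 ≅ Z,  H_1 ≅ Z^4,  H_2 = 0.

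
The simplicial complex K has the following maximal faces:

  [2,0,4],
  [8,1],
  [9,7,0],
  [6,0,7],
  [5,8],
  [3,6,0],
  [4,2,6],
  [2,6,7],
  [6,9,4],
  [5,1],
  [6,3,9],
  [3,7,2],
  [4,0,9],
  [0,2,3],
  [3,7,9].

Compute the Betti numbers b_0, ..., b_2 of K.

b_0 = 2, b_1 = 1, b_2 = 0.

Order the vertices as 0 < 1 < 2 < 3 < 4 < 5 < 6 < 7 < 8 < 9. Listing each simplex with vertices in this order, K has dimension 2 with simplices:

  0-simplices (10): [0], [1], [2], [3], [4], [5], [6], [7], [8], [9]
  1-simplices (21): [0,2], [0,3], [0,4], [0,6], [0,7], [0,9], [1,5], [1,8], [2,3], [2,4], [2,6], [2,7], [3,6], [3,7], [3,9], [4,6], [4,9], [5,8], [6,7], [6,9], [7,9]
  2-simplices (12): [0,2,3], [0,2,4], [0,3,6], [0,4,9], [0,6,7], [0,7,9], [2,3,7], [2,4,6], [2,6,7], [3,6,9], [3,7,9], [4,6,9]

Hence C_0 ≅ Z^10, C_1 ≅ Z^21, C_2 ≅ Z^12.

∂_1: C_1 → C_0 sends each edge [p,q] (with p < q) to q − p.
The 10×21 boundary matrix has rank 8 and Smith normal form diag(1,1,1,1,1,1,1,1).

Boundary ∂_2: C_2 → C_1 acts by ∂[p,q,r] = [q,r] − [p,r] + [p,q]. For instance
  ∂[0,2,3] = [2,3] − [0,3] + [0,2],
  ∂[2,3,7] = [3,7] − [2,7] + [2,3].
The 21×12 boundary matrix has rank 12 and Smith normal form diag(1,1,1,1,1,1,1,1,1,1,1,2).

From H_k ≅ ker(∂_k) / im(∂_{k+1}) we obtain:

  H_0: rank C_0 − rank ∂_1 = 10 − 8 = 2, and the invariant factors of ∂_1 are all 1, so H_0 ≅ Z^2.
  H_1: rank ker ∂_1 − rank ∂_2 = (21 − 8) − 12 = 1, and ∂_2 has invariant factor 2 > 1, so H_1 ≅ Z ⊕ Z/2.
  H_2: rank ker ∂_2 − rank ∂_3 = (12 − 12) − 0 = 0, and there is no ∂_3, so H_2 ≅ 0.

As a check, the Euler characteristic is 10 − 21 + 12 = 1, which agrees with 2 − 1 + 0 = 1.
(K is a triangulation of the disjoint union of the circle S^1 and the real projective plane RP^2.)

Hence the Betti numbers are b_0 = 2, b_1 = 1, b_2 = 0.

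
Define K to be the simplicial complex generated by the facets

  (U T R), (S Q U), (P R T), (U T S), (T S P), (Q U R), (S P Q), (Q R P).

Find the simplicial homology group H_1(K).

H_1 = 0.

Order the vertices as P < Q < R < S < T < U. Listing each simplex with vertices in this order, K has dimension 2 with simplices:

  0-simplices (6): P, Q, R, S, T, U
  1-simplices (12): PQ, PR, PS, PT, QR, QS, QU, RT, RU, ST, SU, TU
  2-simplices (8): PQR, PQS, PRT, PST, QRU, QSU, RTU, STU

giving chain groups C_0 ≅ Z^6, C_1 ≅ Z^12, C_2 ≅ Z^8.

∂_1: C_1 → C_0 is given by ∂[p,q] = [q] − [p].
The 6×12 boundary matrix has rank 5 and Smith normal form diag(1,1,1,1,1).

Boundary ∂_2: C_2 → C_1 sends each 2-simplex [p,q,r] to [q,r] − [p,r] + [p,q]. For instance
  ∂PQS = QS − PS + PQ,
  ∂PRT = RT − PT + PR.
As a 12×8 matrix over Z this has rank 7, with invariant factors (1,1,1,1,1,1,1).

Now H_k = ker ∂_k / im ∂_{k+1}, so:

  H_1: rank ker ∂_1 − rank ∂_2 = (12 − 5) − 7 = 0, and the invariant factors of ∂_2 are all 1, so H_1 = 0.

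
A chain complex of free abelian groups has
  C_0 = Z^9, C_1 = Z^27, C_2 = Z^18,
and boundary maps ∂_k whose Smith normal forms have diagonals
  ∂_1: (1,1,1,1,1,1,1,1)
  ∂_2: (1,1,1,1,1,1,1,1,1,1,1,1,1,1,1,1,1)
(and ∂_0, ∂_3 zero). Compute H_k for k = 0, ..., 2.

H_0: b_0 = 9 − 0 − 8 = 1; torsion from ∂_1 factors > 1: none. So H_0 ≅ Z.
H_1: b_1 = 27 − 8 − 17 = 2; torsion from ∂_2 factors > 1: none. So H_1 ≅ Z^2.
H_2: b_2 = 18 − 17 − 0 = 1; torsion from ∂_3 factors > 1: none. So H_2 ≅ Z.

H_0 ≅ Z,  H_1 ≅ Z^2,  H_2 ≅ Z.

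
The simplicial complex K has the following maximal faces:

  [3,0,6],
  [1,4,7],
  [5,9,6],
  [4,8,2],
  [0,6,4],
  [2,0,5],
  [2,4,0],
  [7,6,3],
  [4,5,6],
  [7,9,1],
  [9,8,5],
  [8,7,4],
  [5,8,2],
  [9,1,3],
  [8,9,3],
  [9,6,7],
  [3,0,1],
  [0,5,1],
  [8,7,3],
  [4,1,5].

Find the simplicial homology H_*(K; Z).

Order the vertices as 0 < 1 < 2 < 3 < 4 < 5 < 6 < 7 < 8 < 9. Listing each simplex with vertices in this order, K has dimension 2 with simplices:

  0-simplices (10): [0], [1], [2], [3], [4], [5], [6], [7], [8], [9]
  1-simplices (30): (30 of them)
  2-simplices (20): (20 of them)

giving chain groups C_0 ≅ Z^10, C_1 ≅ Z^30, C_2 ≅ Z^20.

∂_1: C_1 → C_0 is given by ∂[p,q] = [q] − [p]. For instance
  ∂[2,4] = [4] − [2].
As a 10×30 matrix over Z this has rank 9, with invariant factors (1,1,1,1,1,1,1,1,1).

The boundary map ∂_2: C_2 → C_1 maps a triangle to the signed sum of its edges. For instance
  ∂[0,2,4] = [2,4] − [0,4] + [0,2],
  ∂[2,5,8] = [5,8] − [2,8] + [2,5].
This gives a 30×20 integer matrix of rank 20; reducing to Smith normal form yields diagonal entries (1,1,1,1,1,1,1,1,1,1,1,1,1,1,1,1,1,1,1,2).

Reading off H_k = ker ∂_k / im ∂_{k+1}:

  H_0: rank C_0 − rank ∂_1 = 10 − 9 = 1, and the invariant factors of ∂_1 are all 1, so H_0 ≅ Z.
  H_1: rank ker ∂_1 − rank ∂_2 = (30 − 9) − 20 = 1, and ∂_2 has invariant factor 2 > 1, so H_1 ≅ Z ⊕ Z/2Z.
  H_2: rank ker ∂_2 − rank ∂_3 = (20 − 20) − 0 = 0, and there is no ∂_3, so H_2 ≅ 0.

H_0 ≅ Z,  H_1 ≅ Z ⊕ Z/2Z,  H_2 = 0.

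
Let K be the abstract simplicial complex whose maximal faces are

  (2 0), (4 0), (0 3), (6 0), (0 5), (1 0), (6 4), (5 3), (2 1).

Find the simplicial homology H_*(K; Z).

We work with the vertex ordering 0 < 1 < 2 < 3 < 4 < 5 < 6. The simplices of K, each written with vertices in increasing order, are:

  0-simplices (7): [0], [1], [2], [3], [4], [5], [6]
  1-simplices (9): [0,1], [0,2], [0,3], [0,4], [0,5], [0,6], [1,2], [3,5], [4,6]

giving chain groups C_0 ≅ Z^7, C_1 ≅ Z^9.

Boundary ∂_1: C_1 → C_0 is given by ∂[p,q] = [q] − [p]. For instance
  ∂[0,6] = [6] − [0].
As a 7×9 matrix over Z this has rank 6, with invariant factors (1,1,1,1,1,1).

Reading off H_k = ker ∂_k / im ∂_{k+1}:

  H_0: rank C_0 − rank ∂_1 = 7 − 6 = 1, and the invariant factors of ∂_1 are all 1, so H_0 ≅ Z.
  H_1: rank ker ∂_1 − rank ∂_2 = (9 − 6) − 0 = 3, and there is no ∂_2, so H_1 ≅ Z^3.

(K is a triangulation of a wedge of 3 circles.)

H_0 ≅ Z,  H_1 ≅ Z^3.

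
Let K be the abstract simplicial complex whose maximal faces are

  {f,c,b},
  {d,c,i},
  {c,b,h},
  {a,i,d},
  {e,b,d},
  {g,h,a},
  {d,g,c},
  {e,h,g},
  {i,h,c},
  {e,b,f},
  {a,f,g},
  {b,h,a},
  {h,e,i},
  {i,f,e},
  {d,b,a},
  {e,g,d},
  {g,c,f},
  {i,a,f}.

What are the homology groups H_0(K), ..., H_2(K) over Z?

H_0 ≅ Z,  H_1 ≅ Z^2,  H_2 ≅ Z.

We work with the vertex ordering a < b < c < d < e < f < g < h < i. The simplices of K, each written with vertices in increasing order, are:

  0-simplices (9): a, b, c, d, e, f, g, h, i
  1-simplices (27): ab, ad, af, ag, ah, ai, bc, bd, be, bf, bh, cd, cf, cg, ch, ci, de, dg, di, ef, eg, eh, ei, fg, fi, gh, hi
  2-simplices (18): abd, abh, adi, afg, afi, agh, bcf, bch, bde, bef, cdg, cdi, cfg, chi, deg, efi, egh, ehi

Hence C_0 ≅ Z^9, C_1 ≅ Z^27, C_2 ≅ Z^18.

The boundary map ∂_1: C_1 → C_0 sends each edge [p,q] (with p < q) to q − p. For instance
  ∂ei = i − e.
The resulting 9×27 matrix has rank 8, and its Smith normal form has invariant factors (1,1,1,1,1,1,1,1).

Boundary ∂_2: C_2 → C_1 maps a triangle to the signed sum of its edges. For instance
  ∂chi = hi − ci + ch,
  ∂afg = fg − ag + af.
The resulting 27×18 matrix has rank 17, and its Smith normal form has invariant factors (1,1,1,1,1,1,1,1,1,1,1,1,1,1,1,1,1).

From H_k ≅ ker(∂_k) / im(∂_{k+1}) we obtain:

  H_0: rank C_0 − rank ∂_1 = 9 − 8 = 1, and the invariant factors of ∂_1 are all 1, so H_0 ≅ Z.
  H_1: rank ker ∂_1 − rank ∂_2 = (27 − 8) − 17 = 2, and the invariant factors of ∂_2 are all 1, so H_1 ≅ Z^2.
  H_2: rank ker ∂_2 − rank ∂_3 = (18 − 17) − 0 = 1, and there is no ∂_3, so H_2 ≅ Z.

As a check, the Euler characteristic is 9 − 27 + 18 = 0, which agrees with 1 − 2 + 1 = 0.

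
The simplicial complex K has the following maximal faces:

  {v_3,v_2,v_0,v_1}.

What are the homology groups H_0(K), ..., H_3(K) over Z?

We work with the vertex ordering v_0 < v_1 < v_2 < v_3. The simplices of K, each written with vertices in increasing order, are:

  0-simplices (4): [v_0], [v_1], [v_2], [v_3]
  1-simplices (6): [v_0,v_1], [v_0,v_2], [v_0,v_3], [v_1,v_2], [v_1,v_3], [v_2,v_3]
  2-simplices (4): [v_0,v_1,v_2], [v_0,v_1,v_3], [v_0,v_2,v_3], [v_1,v_2,v_3]
  3-simplices (1): [v_0,v_1,v_2,v_3]

giving chain groups C_0 ≅ Z^4, C_1 ≅ Z^6, C_2 ≅ Z^4, C_3 ≅ Z^1.

∂_1: C_1 → C_0 is given by ∂[p,q] = [q] − [p]. For instance
  ∂[v_0,v_2] = [v_2] − [v_0].
As a 4×6 matrix over Z this has rank 3, with invariant factors (1,1,1).

Boundary ∂_2: C_2 → C_1 sends each 2-simplex [p,q,r] to [q,r] − [p,r] + [p,q]. For instance
  ∂[v_0,v_1,v_2] = [v_1,v_2] − [v_0,v_2] + [v_0,v_1],
  ∂[v_0,v_2,v_3] = [v_2,v_3] − [v_0,v_3] + [v_0,v_2].
The resulting 6×4 matrix has rank 3, and its Smith normal form has invariant factors (1,1,1).

The boundary map ∂_3: C_3 → C_2 sends each 3-simplex σ to the alternating sum Σ_i (−1)^i (σ with its i-th vertex removed). For instance
  ∂[v_0,v_1,v_2,v_3] = [v_1,v_2,v_3] − [v_0,v_2,v_3] + [v_0,v_1,v_3] − [v_0,v_1,v_2].
The resulting 4×1 matrix has rank 1, and its Smith normal form has invariant factors (1).

Reading off H_k = ker ∂_k / im ∂_{k+1}:

  H_0: rank C_0 − rank ∂_1 = 4 − 3 = 1, and the invariant factors of ∂_1 are all 1, so H_0 = Z.
  H_1: rank ker ∂_1 − rank ∂_2 = (6 − 3) − 3 = 0, and the invariant factors of ∂_2 are all 1, so H_1 = 0.
  H_2: rank ker ∂_2 − rank ∂_3 = (4 − 3) − 1 = 0, and the invariant factors of ∂_3 are all 1, so H_2 = 0.
  H_3: rank ker ∂_3 − rank ∂_4 = (1 − 1) − 0 = 0, and there is no ∂_4, so H_3 = 0.

As a check, the Euler characteristic is 4 − 6 + 4 − 1 = 1, which agrees with 1 − 0 + 0 − 0 = 1.
(K is a triangulation of the 3-simplex.)

H_0 = Z,  H_1 = 0,  H_2 = 0,  H_3 = 0.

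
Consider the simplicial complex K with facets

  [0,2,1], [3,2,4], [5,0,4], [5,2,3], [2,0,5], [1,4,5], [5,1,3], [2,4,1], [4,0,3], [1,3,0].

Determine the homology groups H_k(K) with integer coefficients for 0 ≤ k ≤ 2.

H_0 ≅ Z,  H_1 ≅ Z/2,  H_2 = 0.

Take the total order 0 < 1 < 2 < 3 < 4 < 5 on the vertex set. Then K (dimension 2) consists of the simplices:

  0-simplices (6): [0], [1], [2], [3], [4], [5]
  1-simplices (15): [0,1], [0,2], [0,3], [0,4], [0,5], [1,2], [1,3], [1,4], [1,5], [2,3], [2,4], [2,5], [3,4], [3,5], [4,5]
  2-simplices (10): [0,1,2], [0,1,3], [0,2,5], [0,3,4], [0,4,5], [1,2,4], [1,3,5], [1,4,5], [2,3,4], [2,3,5]

so the chain groups are C_0 ≅ Z^6, C_1 ≅ Z^15, C_2 ≅ Z^10.

∂_1: C_1 → C_0 is given by ∂[p,q] = [q] − [p]. For instance
  ∂[0,4] = [4] − [0].
This gives a 6×15 integer matrix of rank 5; reducing to Smith normal form yields diagonal entries (1,1,1,1,1).

Boundary ∂_2: C_2 → C_1 maps a triangle to the signed sum of its edges. For instance
  ∂[2,3,4] = [3,4] − [2,4] + [2,3],
  ∂[0,1,2] = [1,2] − [0,2] + [0,1].
The 15×10 boundary matrix has rank 10 and Smith normal form diag(1,1,1,1,1,1,1,1,1,2).

From H_k ≅ ker(∂_k) / im(∂_{k+1}) we obtain:

  H_0: rank C_0 − rank ∂_1 = 6 − 5 = 1, and the invariant factors of ∂_1 are all 1, so H_0 ≅ Z.
  H_1: rank ker ∂_1 − rank ∂_2 = (15 − 5) − 10 = 0, and ∂_2 has invariant factor 2 > 1, so H_1 ≅ Z/2.
  H_2: rank ker ∂_2 − rank ∂_3 = (10 − 10) − 0 = 0, and there is no ∂_3, so H_2 ≅ 0.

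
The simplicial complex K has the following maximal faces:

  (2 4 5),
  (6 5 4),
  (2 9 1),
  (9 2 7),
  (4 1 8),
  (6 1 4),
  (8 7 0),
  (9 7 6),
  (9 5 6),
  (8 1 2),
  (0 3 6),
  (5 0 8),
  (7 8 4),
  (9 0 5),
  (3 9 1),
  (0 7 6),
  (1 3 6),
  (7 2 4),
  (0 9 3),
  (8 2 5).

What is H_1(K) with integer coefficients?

H_1 ≅ Z ⊕ Z_2.

Order the vertices as 0 < 1 < 2 < 3 < 4 < 5 < 6 < 7 < 8 < 9. Listing each simplex with vertices in this order, K has dimension 2 with simplices:

  0-simplices (10): [0], [1], [2], [3], [4], [5], [6], [7], [8], [9]
  1-simplices (30): (30 of them)
  2-simplices (20): (20 of them)

so the chain groups are C_0 ≅ Z^10, C_1 ≅ Z^30, C_2 ≅ Z^20.

Boundary ∂_1: C_1 → C_0 is given by ∂[p,q] = [q] − [p].
The resulting 10×30 matrix has rank 9, and its Smith normal form has invariant factors (1,1,1,1,1,1,1,1,1).

Boundary ∂_2: C_2 → C_1 sends each 2-simplex [p,q,r] to [q,r] − [p,r] + [p,q]. For instance
  ∂[1,3,6] = [3,6] − [1,6] + [1,3],
  ∂[0,5,8] = [5,8] − [0,8] + [0,5].
This gives a 30×20 integer matrix of rank 20; reducing to Smith normal form yields diagonal entries (1,1,1,1,1,1,1,1,1,1,1,1,1,1,1,1,1,1,1,2).

Reading off H_k = ker ∂_k / im ∂_{k+1}:

  H_1: rank ker ∂_1 − rank ∂_2 = (30 − 9) − 20 = 1, and ∂_2 has invariant factor 2 > 1, so H_1 ≅ Z ⊕ Z_2.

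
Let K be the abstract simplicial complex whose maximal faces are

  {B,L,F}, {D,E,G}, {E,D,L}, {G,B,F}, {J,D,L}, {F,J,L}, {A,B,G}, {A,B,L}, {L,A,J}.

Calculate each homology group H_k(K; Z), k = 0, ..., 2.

Order the vertices as A < B < D < E < F < G < J < L. Listing each simplex with vertices in this order, K has dimension 2 with simplices:

  0-simplices (8): A, B, D, E, F, G, J, L
  1-simplices (17): AB, AG, AJ, AL, BF, BG, BL, DE, DG, DJ, DL, EG, EL, FG, FJ, FL, JL
  2-simplices (9): ABG, ABL, AJL, BFG, BFL, DEG, DEL, DJL, FJL

so the chain groups are C_0 ≅ Z^8, C_1 ≅ Z^17, C_2 ≅ Z^9.

Boundary ∂_1: C_1 → C_0 sends each edge [p,q] (with p < q) to q − p. For instance
  ∂BL = L − B.
The 8×17 boundary matrix has rank 7 and Smith normal form diag(1,1,1,1,1,1,1).

∂_2: C_2 → C_1 sends each 2-simplex [p,q,r] to [q,r] − [p,r] + [p,q]. For instance
  ∂DEG = EG − DG + DE,
  ∂BFL = FL − BL + BF.
As a 17×9 matrix over Z this has rank 9, with invariant factors (1,1,1,1,1,1,1,1,1).

Now H_k = ker ∂_k / im ∂_{k+1}, so:

  H_0: rank C_0 − rank ∂_1 = 8 − 7 = 1, and the invariant factors of ∂_1 are all 1, so H_0 = Z.
  H_1: rank ker ∂_1 − rank ∂_2 = (17 − 7) − 9 = 1, and the invariant factors of ∂_2 are all 1, so H_1 = Z.
  H_2: rank ker ∂_2 − rank ∂_3 = (9 − 9) − 0 = 0, and there is no ∂_3, so H_2 = 0.

As a check, the Euler characteristic is 8 − 17 + 9 = 0, which agrees with 1 − 1 + 0 = 0.

H_0 ≅ Z,  H_1 ≅ Z,  H_2 = 0.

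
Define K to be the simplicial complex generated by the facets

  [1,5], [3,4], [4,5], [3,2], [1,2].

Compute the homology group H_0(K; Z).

Order the vertices as 1 < 2 < 3 < 4 < 5. Listing each simplex with vertices in this order, K has dimension 1 with simplices:

  0-simplices (5): [1], [2], [3], [4], [5]
  1-simplices (5): [1,2], [1,5], [2,3], [3,4], [4,5]

giving chain groups C_0 ≅ Z^5, C_1 ≅ Z^5.

Boundary ∂_1: C_1 → C_0 maps an edge to its endpoints' difference, ∂[p,q] = q − p.
The 5×5 boundary matrix has rank 4 and Smith normal form diag(1,1,1,1).

From H_k ≅ ker(∂_k) / im(∂_{k+1}) we obtain:

  H_0: rank C_0 − rank ∂_1 = 5 − 4 = 1, and the invariant factors of ∂_1 are all 1, so H_0 = Z.

(K is a triangulation of the circle S^1.)

H_0 ≅ Z.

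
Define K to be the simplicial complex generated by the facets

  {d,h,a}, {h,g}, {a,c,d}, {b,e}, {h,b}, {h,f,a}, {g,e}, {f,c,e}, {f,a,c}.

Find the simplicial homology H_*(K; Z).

H_0 = Z,  H_1 = Z^2,  H_2 = 0.

Order the vertices as a < b < c < d < e < f < g < h. Listing each simplex with vertices in this order, K has dimension 2 with simplices:

  0-simplices (8): a, b, c, d, e, f, g, h
  1-simplices (14): ac, ad, af, ah, be, bh, cd, ce, cf, dh, ef, eg, fh, gh
  2-simplices (5): acd, acf, adh, afh, cef

Hence C_0 ≅ Z^8, C_1 ≅ Z^14, C_2 ≅ Z^5.

Boundary ∂_1: C_1 → C_0 sends each edge [p,q] (with p < q) to q − p. For instance
  ∂gh = h − g.
The 8×14 boundary matrix has rank 7 and Smith normal form diag(1,1,1,1,1,1,1).

Boundary ∂_2: C_2 → C_1 acts by ∂[p,q,r] = [q,r] − [p,r] + [p,q]. For instance
  ∂acd = cd − ad + ac,
  ∂acf = cf − af + ac.
The 14×5 boundary matrix has rank 5 and Smith normal form diag(1,1,1,1,1).

Now H_k = ker ∂_k / im ∂_{k+1}, so:

  H_0: rank C_0 − rank ∂_1 = 8 − 7 = 1, and the invariant factors of ∂_1 are all 1, so H_0 = Z.
  H_1: rank ker ∂_1 − rank ∂_2 = (14 − 7) − 5 = 2, and the invariant factors of ∂_2 are all 1, so H_1 = Z^2.
  H_2: rank ker ∂_2 − rank ∂_3 = (5 − 5) − 0 = 0, and there is no ∂_3, so H_2 = 0.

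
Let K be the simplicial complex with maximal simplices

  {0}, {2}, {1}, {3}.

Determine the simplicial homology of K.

We work with the vertex ordering 0 < 1 < 2 < 3. The simplices of K, each written with vertices in increasing order, are:

  0-simplices (4): [0], [1], [2], [3]

giving chain groups C_0 ≅ Z^4.

Reading off H_k = ker ∂_k / im ∂_{k+1}:

  H_0: rank C_0 − rank ∂_1 = 4 − 0 = 4, and there is no ∂_1, so H_0 = Z^4.

(K is a triangulation of a set of 4 points.)

H_0 = Z^4.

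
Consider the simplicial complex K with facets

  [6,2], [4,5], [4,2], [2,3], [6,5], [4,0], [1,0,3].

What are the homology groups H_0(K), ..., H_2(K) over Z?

H_0 ≅ Z,  H_1 ≅ Z^2,  H_2 = 0.

We work with the vertex ordering 0 < 1 < 2 < 3 < 4 < 5 < 6. The simplices of K, each written with vertices in increasing order, are:

  0-simplices (7): [0], [1], [2], [3], [4], [5], [6]
  1-simplices (9): [0,1], [0,3], [0,4], [1,3], [2,3], [2,4], [2,6], [4,5], [5,6]
  2-simplices (1): [0,1,3]

giving chain groups C_0 ≅ Z^7, C_1 ≅ Z^9, C_2 ≅ Z^1.

∂_1: C_1 → C_0 is given by ∂[p,q] = [q] − [p]. For instance
  ∂[0,4] = [4] − [0].
This gives a 7×9 integer matrix of rank 6; reducing to Smith normal form yields diagonal entries (1,1,1,1,1,1).

The boundary map ∂_2: C_2 → C_1 acts by ∂[p,q,r] = [q,r] − [p,r] + [p,q]. For instance
  ∂[0,1,3] = [1,3] − [0,3] + [0,1].
The resulting 9×1 matrix has rank 1, and its Smith normal form has invariant factors (1).

Computing H_k = (kernel of ∂_k) / (image of ∂_{k+1}):

  H_0: rank C_0 − rank ∂_1 = 7 − 6 = 1, and the invariant factors of ∂_1 are all 1, so H_0 = Z.
  H_1: rank ker ∂_1 − rank ∂_2 = (9 − 6) − 1 = 2, and the invariant factors of ∂_2 are all 1, so H_1 = Z^2.
  H_2: rank ker ∂_2 − rank ∂_3 = (1 − 1) − 0 = 0, and there is no ∂_3, so H_2 = 0.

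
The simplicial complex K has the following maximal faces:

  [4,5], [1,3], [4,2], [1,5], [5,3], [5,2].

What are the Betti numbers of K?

Fix the vertex order 1 < 2 < 3 < 4 < 5 and write every simplex with vertices in increasing order. Then dim K = 1 and the simplices of K are:

  0-simplices (5): [1], [2], [3], [4], [5]
  1-simplices (6): [1,3], [1,5], [2,4], [2,5], [3,5], [4,5]

so the chain groups are C_0 ≅ Z^5, C_1 ≅ Z^6.

The boundary map ∂_1: C_1 → C_0 sends each edge [p,q] (with p < q) to q − p.
As a 5×6 matrix over Z this has rank 4, with invariant factors (1,1,1,1).

Computing H_k = (kernel of ∂_k) / (image of ∂_{k+1}):

  H_0: rank C_0 − rank ∂_1 = 5 − 4 = 1, and the invariant factors of ∂_1 are all 1, so H_0 = Z.
  H_1: rank ker ∂_1 − rank ∂_2 = (6 − 4) − 0 = 2, and there is no ∂_2, so H_1 = Z^2.

Hence the Betti numbers are b_0 = 1, b_1 = 2.

b_0 = 1, b_1 = 2.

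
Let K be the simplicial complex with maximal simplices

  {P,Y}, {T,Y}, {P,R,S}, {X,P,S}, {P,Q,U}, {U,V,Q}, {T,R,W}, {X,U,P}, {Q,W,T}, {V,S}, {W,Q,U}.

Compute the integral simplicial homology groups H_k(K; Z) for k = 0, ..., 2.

Take the total order P < Q < R < S < T < U < V < W < X < Y on the vertex set. Then K (dimension 2) consists of the simplices:

  0-simplices (10): P, Q, R, S, T, U, V, W, X, Y
  1-simplices (20): PQ, PR, PS, PU, PX, PY, QT, QU, QV, QW, RS, RT, RW, SV, SX, TW, TY, UV, UW, UX
  2-simplices (8): PQU, PRS, PSX, PUX, QTW, QUV, QUW, RTW

Hence C_0 ≅ Z^10, C_1 ≅ Z^20, C_2 ≅ Z^8.

∂_1: C_1 → C_0 maps an edge to its endpoints' difference, ∂[p,q] = q − p.
The resulting 10×20 matrix has rank 9, and its Smith normal form has invariant factors (1,1,1,1,1,1,1,1,1).

Boundary ∂_2: C_2 → C_1 acts by ∂[p,q,r] = [q,r] − [p,r] + [p,q]. For instance
  ∂PSX = SX − PX + PS,
  ∂QUW = UW − QW + QU.
The 20×8 boundary matrix has rank 8 and Smith normal form diag(1,1,1,1,1,1,1,1).

Now H_k = ker ∂_k / im ∂_{k+1}, so:

  H_0: rank C_0 − rank ∂_1 = 10 − 9 = 1, and the invariant factors of ∂_1 are all 1, so H_0 ≅ Z.
  H_1: rank ker ∂_1 − rank ∂_2 = (20 − 9) − 8 = 3, and the invariant factors of ∂_2 are all 1, so H_1 ≅ Z^3.
  H_2: rank ker ∂_2 − rank ∂_3 = (8 − 8) − 0 = 0, and there is no ∂_3, so H_2 ≅ 0.

H_0 = Z,  H_1 = Z^3,  H_2 = 0.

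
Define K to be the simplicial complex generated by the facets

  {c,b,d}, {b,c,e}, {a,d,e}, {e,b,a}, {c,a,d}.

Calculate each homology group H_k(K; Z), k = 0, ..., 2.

H_0 ≅ Z,  H_1 ≅ Z,  H_2 = 0.

K has 5 vertices, 10 edges, 5 triangles.
rank ∂_0 = 0, rank ∂_1 = 4 ⇒ b_0 = 5 − 0 − 4 = 1; all invariant factors of ∂_1 are 1 so no torsion. So H_0 = Z.
rank ∂_1 = 4, rank ∂_2 = 5 ⇒ b_1 = 10 − 4 − 5 = 1; all invariant factors of ∂_2 are 1 so no torsion. So H_1 = Z.
rank ∂_2 = 5, rank ∂_3 = 0 ⇒ b_2 = 5 − 5 − 0 = 0. So H_2 = 0.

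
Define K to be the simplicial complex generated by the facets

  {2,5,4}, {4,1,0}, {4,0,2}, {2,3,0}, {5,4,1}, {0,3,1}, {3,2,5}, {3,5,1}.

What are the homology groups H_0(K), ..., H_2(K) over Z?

H_0 = Z,  H_1 = 0,  H_2 = Z.

Order the vertices as 0 < 1 < 2 < 3 < 4 < 5. Listing each simplex with vertices in this order, K has dimension 2 with simplices:

  0-simplices (6): [0], [1], [2], [3], [4], [5]
  1-simplices (12): [0,1], [0,2], [0,3], [0,4], [1,3], [1,4], [1,5], [2,3], [2,4], [2,5], [3,5], [4,5]
  2-simplices (8): [0,1,3], [0,1,4], [0,2,3], [0,2,4], [1,3,5], [1,4,5], [2,3,5], [2,4,5]

giving chain groups C_0 ≅ Z^6, C_1 ≅ Z^12, C_2 ≅ Z^8.

∂_1: C_1 → C_0 maps an edge to its endpoints' difference, ∂[p,q] = q − p.
As a 6×12 matrix over Z this has rank 5, with invariant factors (1,1,1,1,1).

∂_2: C_2 → C_1 acts by ∂[p,q,r] = [q,r] − [p,r] + [p,q]. For instance
  ∂[2,4,5] = [4,5] − [2,5] + [2,4],
  ∂[0,2,3] = [2,3] − [0,3] + [0,2].
The resulting 12×8 matrix has rank 7, and its Smith normal form has invariant factors (1,1,1,1,1,1,1).

Now H_k = ker ∂_k / im ∂_{k+1}, so:

  H_0: rank C_0 − rank ∂_1 = 6 − 5 = 1, and the invariant factors of ∂_1 are all 1, so H_0 ≅ Z.
  H_1: rank ker ∂_1 − rank ∂_2 = (12 − 5) − 7 = 0, and the invariant factors of ∂_2 are all 1, so H_1 ≅ 0.
  H_2: rank ker ∂_2 − rank ∂_3 = (8 − 7) − 0 = 1, and there is no ∂_3, so H_2 ≅ Z.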